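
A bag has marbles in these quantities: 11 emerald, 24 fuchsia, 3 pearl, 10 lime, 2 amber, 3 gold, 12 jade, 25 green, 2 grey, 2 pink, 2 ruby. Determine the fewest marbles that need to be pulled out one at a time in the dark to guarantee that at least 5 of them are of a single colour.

35

An adversary could hand out at most 4 marbles per colour (6 colours run out sooner): 4 + 4 + 3 + 4 + 2 + 3 + 4 + 4 + 2 + 2 + 2 = 34 marbles and still no colour has 5.
By the pigeonhole principle, one more marble lands in a colour already at 4, so 35 draws are enough and 34 are not.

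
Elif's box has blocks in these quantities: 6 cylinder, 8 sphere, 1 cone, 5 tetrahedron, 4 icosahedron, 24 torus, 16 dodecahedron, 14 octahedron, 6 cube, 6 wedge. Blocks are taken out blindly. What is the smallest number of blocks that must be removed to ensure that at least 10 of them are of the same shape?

64

An adversary could hand out at most 9 blocks per shape (7 shapes run out sooner): 6 + 8 + 1 + 5 + 4 + 9 + 9 + 9 + 6 + 6 = 63 blocks and still no shape has 10.
Pigeonhole: one more block lands in a shape already at 9, so 64 draws are enough and 63 are not.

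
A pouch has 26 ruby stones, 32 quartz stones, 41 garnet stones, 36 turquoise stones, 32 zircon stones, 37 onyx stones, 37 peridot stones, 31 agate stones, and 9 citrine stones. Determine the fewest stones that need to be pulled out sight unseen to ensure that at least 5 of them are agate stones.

In the worst case for collecting agate stones, every non-agate stone comes out first.
There are 26 + 32 + 41 + 36 + 32 + 37 + 37 + 9 = 250 non-agate stones altogether.
After those, each further stone must be agate, so 250 + 5 = 255 draws guarantee 5 agate stones.

255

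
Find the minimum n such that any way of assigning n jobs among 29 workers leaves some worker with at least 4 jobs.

88

With 87 jobs one could put exactly 3 in each of the 29 workers, and no worker would reach 4.
Pigeonhole: one more job must land in a worker that already has 3, giving it 4.
So 29 × 3 + 1 = 88 jobs are required.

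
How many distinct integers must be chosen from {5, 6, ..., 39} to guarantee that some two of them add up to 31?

A set avoiding the sum 31 can contain at most one of each pair {x, 31−x}, plus the 13 elements whose complement lies outside the range.
The integers 16, …, 39 (24 of them) are such a set: any two sum to at least 16+17 = 33 > 31.
Pigeonhole: any 25th integer completes one of the 11 pairs, so 25 choices force a sum of 31.

25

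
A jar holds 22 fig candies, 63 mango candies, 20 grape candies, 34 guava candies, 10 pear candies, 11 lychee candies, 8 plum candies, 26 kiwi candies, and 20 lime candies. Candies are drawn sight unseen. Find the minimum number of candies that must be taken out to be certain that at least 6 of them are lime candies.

200

In the worst case for collecting lime candies, every non-lime candy comes out first.
There are 22 + 63 + 20 + 34 + 10 + 11 + 8 + 26 = 194 non-lime candies altogether.
After those, each further candy must be lime, so 194 + 6 = 200 draws guarantee 6 lime candies.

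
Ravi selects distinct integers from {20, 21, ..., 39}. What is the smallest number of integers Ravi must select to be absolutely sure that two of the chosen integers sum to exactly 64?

A set avoiding the sum 64 can contain at most one of each pair {x, 64−x}, plus the 6 elements whose complement lies outside the range or equal to its own complement.
The integers 20, …, 32 (13 of them) are such a set: any two sum to at least 20+21 = 41 and at most 31+32 = 63 < 64.
By the pigeonhole principle, any 14th integer completes one of the 7 pairs, so 14 choices force a sum of 64.

14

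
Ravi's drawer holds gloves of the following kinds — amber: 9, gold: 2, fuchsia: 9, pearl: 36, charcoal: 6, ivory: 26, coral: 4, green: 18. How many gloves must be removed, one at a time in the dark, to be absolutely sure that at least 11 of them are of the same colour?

61

By pigeonhole, the 8 colours are the holes; the gloves drawn are the pigeons.
To avoid 11 of any one colour, the worst case takes at most 10 of each colour, or every glove of a colour that has fewer than 10.
That gives 9 + 2 + 9 + 10 + 6 + 10 + 4 + 10 = 60 gloves with no colour reaching 11.
The next glove forces some colour to 11, so 60 + 1 = 61.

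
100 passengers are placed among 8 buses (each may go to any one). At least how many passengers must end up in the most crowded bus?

By pigeonhole, the 8 buses are the holes and the 100 passengers are the pigeons.
If every bus held at most 12 passengers, the total would be at most 8 × 12 = 96, which is less than 100.
So some bus holds at least ⌈100/8⌉ = 13 passengers.

13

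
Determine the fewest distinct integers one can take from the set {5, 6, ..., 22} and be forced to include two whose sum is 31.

Group the elements by complementary pair {x, 31−x}: {9,22}, {10,21}, {11,20}, …, giving 7 two-element pairs and 4 integers whose partner 31−x falls outside [5,22].
By pigeonhole, treating each of those 11 groups as a pigeonhole, one can pick one integer per group — 11 integers — with no two summing to 31.
The 12th integer lands in an occupied pair, forcing a sum of 31.

12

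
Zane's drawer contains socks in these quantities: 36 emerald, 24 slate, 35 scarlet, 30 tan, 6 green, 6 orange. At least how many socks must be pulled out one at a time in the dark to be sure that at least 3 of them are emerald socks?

104

In the worst case for collecting emerald socks, every non-emerald sock comes out first.
There are 24 + 35 + 30 + 6 + 6 = 101 non-emerald socks altogether.
After those, each further sock must be emerald, so 101 + 3 = 104 draws guarantee 3 emerald socks.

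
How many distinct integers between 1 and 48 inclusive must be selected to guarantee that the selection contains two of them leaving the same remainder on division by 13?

14

The 13 residue classes mod 13 are the pigeonholes.
With 13 integers one could put 1 in each residue class and have no class reach 2.
The 14th integer pushes some class to 2, so 13·1 + 1 = 14.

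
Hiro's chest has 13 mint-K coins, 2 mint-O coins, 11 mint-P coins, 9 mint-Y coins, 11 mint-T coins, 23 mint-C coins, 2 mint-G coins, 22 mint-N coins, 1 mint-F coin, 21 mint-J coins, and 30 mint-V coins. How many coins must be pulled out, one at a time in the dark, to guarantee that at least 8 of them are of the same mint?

The 11 mints are the holes; the coins drawn are the pigeons.
To avoid 8 of any one mint, the worst case takes at most 7 of each mint, or every coin of a mint that has fewer than 7.
That gives 7 + 2 + 7 + 7 + 7 + 7 + 2 + 7 + 1 + 7 + 7 = 61 coins with no mint reaching 8.
The next coin forces some mint to 8, so 61 + 1 = 62.

62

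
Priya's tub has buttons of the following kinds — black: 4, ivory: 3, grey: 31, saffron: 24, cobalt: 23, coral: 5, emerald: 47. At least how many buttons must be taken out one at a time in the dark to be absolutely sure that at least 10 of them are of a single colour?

An adversary could hand out at most 9 buttons per colour (black, ivory, coral run out sooner): 4 + 3 + 9 + 9 + 9 + 5 + 9 = 48 buttons and still no colour has 10.
By the pigeonhole principle, one more button lands in a colour already at 9, so 49 draws are enough and 48 are not.

49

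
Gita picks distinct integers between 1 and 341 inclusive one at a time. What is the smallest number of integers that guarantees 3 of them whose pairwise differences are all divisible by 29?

59

Integers whose pairwise differences are multiples of 29 are exactly those sharing a remainder mod 29. The 29 residue classes mod 29 are the pigeonholes.
With 58 integers one could put 2 in each residue class and have no class reach 3.
The 59th integer pushes some class to 3, so 29·2 + 1 = 59.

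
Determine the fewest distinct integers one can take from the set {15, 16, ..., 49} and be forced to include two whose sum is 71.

22

Group the elements by complementary pair {x, 71−x}: {22,49}, {23,48}, {24,47}, …, giving 14 two-element pairs and 7 integers whose partner 71−x falls outside [15,49].
Treating each of those 21 groups as a pigeonhole, one can pick one integer per group — 21 integers — with no two summing to 71.
The 22nd integer lands in an occupied pair, forcing a sum of 71.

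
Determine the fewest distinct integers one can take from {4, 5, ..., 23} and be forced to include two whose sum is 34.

15

Group the elements by complementary pair {x, 34−x}: {11,23}, {12,22}, {13,21}, …, giving 6 two-element pairs, the single value 17 (it cannot pair with itself since the integers are distinct), and 7 integers whose partner 34−x falls outside [4,23].
Treating each of those 14 groups as a pigeonhole, one can pick one integer per group — 14 integers — with no two summing to 34.
The 15th integer lands in an occupied pair, forcing a sum of 34.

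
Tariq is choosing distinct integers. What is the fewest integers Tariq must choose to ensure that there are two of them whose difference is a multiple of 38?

39

Integers whose pairwise differences are multiples of 38 are exactly those sharing a remainder mod 38. Pigeonhole: the 38 residue classes mod 38 are the pigeonholes.
With 38 integers one could put 1 in each residue class and have no class reach 2.
The 39th integer pushes some class to 2, so 38·1 + 1 = 39.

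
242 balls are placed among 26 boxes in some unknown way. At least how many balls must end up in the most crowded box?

By the pigeonhole principle, the 26 boxes are the holes and the 242 balls are the pigeons.
If every box held at most 9 balls, the total would be at most 26 × 9 = 234, which is less than 242.
So some box holds at least ⌈242/26⌉ = 10 balls.

10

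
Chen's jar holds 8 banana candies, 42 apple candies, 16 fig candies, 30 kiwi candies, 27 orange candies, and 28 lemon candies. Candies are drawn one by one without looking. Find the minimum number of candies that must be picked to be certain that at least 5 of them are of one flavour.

25

An adversary could hand out at most 4 candies per flavour: 4 + 4 + 4 + 4 + 4 + 4 = 24 candies and still no flavour has 5.
One more candy lands in a flavour already at 4, so 25 draws are enough and 24 are not.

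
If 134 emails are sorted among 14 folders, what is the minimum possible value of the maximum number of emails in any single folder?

10

The 14 folders are the holes and the 134 emails are the pigeons.
If every folder held at most 9 emails, the total would be at most 14 × 9 = 126, which is less than 134.
So some folder holds at least ⌈134/14⌉ = 10 emails.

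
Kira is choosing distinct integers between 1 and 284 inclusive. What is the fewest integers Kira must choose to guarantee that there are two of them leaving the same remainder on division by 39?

40

The 39 residue classes mod 39 are the pigeonholes.
With 39 integers one could put 1 in each residue class and have no class reach 2.
The 40th integer pushes some class to 2, so 39·1 + 1 = 40.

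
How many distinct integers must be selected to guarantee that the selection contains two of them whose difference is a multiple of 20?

21

Integers whose pairwise differences are multiples of 20 are exactly those sharing a remainder mod 20. The 20 residue classes mod 20 are the pigeonholes.
With 20 integers one could put 1 in each residue class and have no class reach 2.
The 21st integer pushes some class to 2, so 20·1 + 1 = 21.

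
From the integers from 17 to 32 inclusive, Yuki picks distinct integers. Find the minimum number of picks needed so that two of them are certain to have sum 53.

11

A set avoiding the sum 53 can contain at most one of each pair {x, 53−x}, plus the 4 elements whose complement lies outside the range.
The integers 17, …, 26 (10 of them) are such a set: any two sum to at least 17+18 = 35 and at most 25+26 = 51 < 53.
Pigeonhole: any 11th integer completes one of the 6 pairs, so 11 choices force a sum of 53.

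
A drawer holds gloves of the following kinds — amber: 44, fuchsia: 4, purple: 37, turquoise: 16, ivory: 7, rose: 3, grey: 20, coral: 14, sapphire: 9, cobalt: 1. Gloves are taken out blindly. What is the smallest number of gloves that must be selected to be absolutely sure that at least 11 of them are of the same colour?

75

By pigeonhole, the 10 colours are the holes; the gloves drawn are the pigeons.
To avoid 11 of any one colour, the worst case takes at most 10 of each colour, or every glove of a colour that has fewer than 10.
That gives 10 + 4 + 10 + 10 + 7 + 3 + 10 + 10 + 9 + 1 = 74 gloves with no colour reaching 11.
The next glove forces some colour to 11, so 74 + 1 = 75.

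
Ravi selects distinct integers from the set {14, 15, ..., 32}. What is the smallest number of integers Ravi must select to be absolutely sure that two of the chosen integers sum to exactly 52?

14

Group the elements by complementary pair {x, 52−x}: {20,32}, {21,31}, {22,30}, …, giving 6 two-element pairs, the single value 26 (it cannot pair with itself since the integers are distinct), and 6 integers whose partner 52−x falls outside [14,32].
Pigeonhole: treating each of those 13 groups as a pigeonhole, one can pick one integer per group — 13 integers — with no two summing to 52.
The 14th integer lands in an occupied pair, forcing a sum of 52.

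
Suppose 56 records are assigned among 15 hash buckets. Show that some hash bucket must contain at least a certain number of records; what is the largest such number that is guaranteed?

By the pigeonhole principle, the 15 hash buckets are the holes and the 56 records are the pigeons.
If every hash bucket held at most 3 records, the total would be at most 15 × 3 = 45, which is less than 56.
So some hash bucket holds at least ⌈56/15⌉ = 4 records.

4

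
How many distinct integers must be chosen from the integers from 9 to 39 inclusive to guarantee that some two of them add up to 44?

Two chosen integers sum to 44 exactly when both halves of some pair {x, 44−x} with 9 ≤ x ≤ 44−x ≤ 35 are chosen — 13 such pairs.
The remaining 5 elements (those with no distinct partner in range) can never complete a 44-sum, so the worst case takes all of them and one from each pair: 5 + 13 = 18.
The 19th integer has to be the second member of some pair, so 18 + 1 = 19.

19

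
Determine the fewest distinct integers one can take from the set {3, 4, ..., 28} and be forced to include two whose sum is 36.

17

Group the elements by complementary pair {x, 36−x}: {8,28}, {9,27}, {10,26}, …, giving 10 two-element pairs, the single value 18 (it cannot pair with itself since the integers are distinct), and 5 integers whose partner 36−x falls outside [3,28].
Pigeonhole: treating each of those 16 groups as a pigeonhole, one can pick one integer per group — 16 integers — with no two summing to 36.
The 17th integer lands in an occupied pair, forcing a sum of 36.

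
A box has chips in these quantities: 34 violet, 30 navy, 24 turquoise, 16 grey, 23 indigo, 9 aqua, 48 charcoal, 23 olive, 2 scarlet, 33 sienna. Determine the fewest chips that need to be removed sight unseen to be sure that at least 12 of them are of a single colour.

100

Pigeonhole: put each drawn chip into a box by colour. The largest draw with every box below 12 takes min(count, 11) from each colour; colours with fewer than 11 contribute all they have.
Σ min(cᵢ, 11) = 11 + 11 + 11 + 11 + 11 + 9 + 11 + 11 + 2 + 11 = 99.
Draw number 99 + 1 = 100 must push one box to 12.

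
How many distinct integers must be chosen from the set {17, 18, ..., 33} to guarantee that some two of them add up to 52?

11

Group the elements by complementary pair {x, 52−x}: {19,33}, {20,32}, {21,31}, …, giving 7 two-element pairs; the single value 26 (it cannot pair with itself since the integers are distinct); and 2 integers whose partner 52−x falls outside [17,33].
Treating each of those 10 groups as a pigeonhole, one can pick one integer per group — 10 integers — with no two summing to 52.
The 11th integer lands in an occupied pair, forcing a sum of 52.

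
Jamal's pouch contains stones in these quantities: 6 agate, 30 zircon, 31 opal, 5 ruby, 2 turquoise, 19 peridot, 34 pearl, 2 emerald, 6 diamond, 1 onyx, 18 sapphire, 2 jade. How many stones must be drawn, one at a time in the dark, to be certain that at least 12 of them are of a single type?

By pigeonhole, put each drawn stone into a box by type. The largest draw with every box below 12 takes min(count, 11) from each type; types with fewer than 11 contribute all they have.
Σ min(cᵢ, 11) = 6 + 11 + 11 + 5 + 2 + 11 + 11 + 2 + 6 + 1 + 11 + 2 = 79.
Draw number 79 + 1 = 80 must push one box to 12.

80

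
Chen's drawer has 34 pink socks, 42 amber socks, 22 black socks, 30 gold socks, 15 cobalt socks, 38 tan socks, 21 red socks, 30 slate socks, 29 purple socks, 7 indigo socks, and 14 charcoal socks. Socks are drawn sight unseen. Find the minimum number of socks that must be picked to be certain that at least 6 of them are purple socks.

259

In the worst case for collecting purple socks, every non-purple sock comes out first.
There are 34 + 42 + 22 + 30 + 15 + 38 + 21 + 30 + 7 + 14 = 253 non-purple socks altogether.
After those, each further sock must be purple, so 253 + 6 = 259 draws guarantee 6 purple socks.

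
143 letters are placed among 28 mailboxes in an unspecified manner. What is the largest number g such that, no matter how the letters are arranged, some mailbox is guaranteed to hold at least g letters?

6

The 28 mailboxes are the holes and the 143 letters are the pigeons.
If every mailbox held at most 5 letters, the total would be at most 28 × 5 = 140, which is less than 143.
So some mailbox holds at least ⌈143/28⌉ = 6 letters.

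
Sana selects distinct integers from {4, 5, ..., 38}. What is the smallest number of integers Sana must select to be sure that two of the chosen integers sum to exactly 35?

22

Group the elements by complementary pair {x, 35−x}: {4,31}, {5,30}, {6,29}, …, giving 14 two-element pairs and 7 integers whose partner 35−x falls outside [4,38].
Pigeonhole: treating each of those 21 groups as a pigeonhole, one can pick one integer per group — 21 integers — with no two summing to 35.
The 22nd integer lands in an occupied pair, forcing a sum of 35.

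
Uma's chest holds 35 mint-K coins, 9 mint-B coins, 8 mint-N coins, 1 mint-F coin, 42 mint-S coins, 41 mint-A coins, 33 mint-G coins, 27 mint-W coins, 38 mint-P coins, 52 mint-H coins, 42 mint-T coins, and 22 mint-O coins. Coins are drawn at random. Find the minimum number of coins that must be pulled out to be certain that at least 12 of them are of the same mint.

118

Pigeonhole: put each drawn coin into a box by mint. The largest draw with every box below 12 takes min(count, 11) from each mint; mints with fewer than 11 contribute all they have.
Σ min(cᵢ, 11) = 11 + 9 + 8 + 1 + 11 + 11 + 11 + 11 + 11 + 11 + 11 + 11 = 117.
Draw number 117 + 1 = 118 must push one box to 12.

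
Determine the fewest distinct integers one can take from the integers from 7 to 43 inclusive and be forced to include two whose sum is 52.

Group the elements by complementary pair {x, 52−x}: {9,43}, {10,42}, {11,41}, …, giving 17 two-element pairs, the single value 26 (it cannot pair with itself since the integers are distinct), and 2 integers whose partner 52−x falls outside [7,43].
By the pigeonhole principle, treating each of those 20 groups as a pigeonhole, one can pick one integer per group — 20 integers — with no two summing to 52.
The 21st integer lands in an occupied pair, forcing a sum of 52.

21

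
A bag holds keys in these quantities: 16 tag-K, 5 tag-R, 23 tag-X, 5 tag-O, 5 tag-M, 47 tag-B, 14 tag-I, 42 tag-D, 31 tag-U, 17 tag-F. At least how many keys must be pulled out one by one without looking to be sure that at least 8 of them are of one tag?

65

The 10 tags are the holes; the keys drawn are the pigeons.
To avoid 8 of any one tag, the worst case takes at most 7 of each tag, or every key of a tag that has fewer than 7.
That gives 7 + 5 + 7 + 5 + 5 + 7 + 7 + 7 + 7 + 7 = 64 keys with no tag reaching 8.
The next key forces some tag to 8, so 64 + 1 = 65.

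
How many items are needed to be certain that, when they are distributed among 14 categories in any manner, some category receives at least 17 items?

With 224 items one could put exactly 16 in each of the 14 categories, and no category would reach 17.
By the pigeonhole principle, one more item must land in a category that already has 16, giving it 17.
So 14 × 16 + 1 = 225 items are required.

225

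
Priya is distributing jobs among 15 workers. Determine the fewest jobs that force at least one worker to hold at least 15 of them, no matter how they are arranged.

With 210 jobs one could put exactly 14 in each of the 15 workers, and no worker would reach 15.
By pigeonhole, one more job must land in a worker that already has 14, giving it 15.
So 15 × 14 + 1 = 211 jobs are required.

211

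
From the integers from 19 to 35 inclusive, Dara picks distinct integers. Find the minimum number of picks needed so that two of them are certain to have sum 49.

12

Group the elements by complementary pair {x, 49−x}: {19,30}, {20,29}, {21,28}, …, giving 6 two-element pairs and 5 integers whose partner 49−x falls outside [19,35].
Pigeonhole: treating each of those 11 groups as a pigeonhole, one can pick one integer per group — 11 integers — with no two summing to 49.
The 12th integer lands in an occupied pair, forcing a sum of 49.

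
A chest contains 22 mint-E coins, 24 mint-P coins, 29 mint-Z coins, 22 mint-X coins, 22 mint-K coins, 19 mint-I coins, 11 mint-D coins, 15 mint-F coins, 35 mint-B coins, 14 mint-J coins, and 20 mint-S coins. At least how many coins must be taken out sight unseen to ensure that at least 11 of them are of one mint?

An adversary could hand out at most 10 coins per mint: 10 + 10 + 10 + 10 + 10 + 10 + 10 + 10 + 10 + 10 + 10 = 110 coins and still no mint has 11.
By the pigeonhole principle, one more coin lands in a mint already at 10, so 111 draws are enough and 110 are not.

111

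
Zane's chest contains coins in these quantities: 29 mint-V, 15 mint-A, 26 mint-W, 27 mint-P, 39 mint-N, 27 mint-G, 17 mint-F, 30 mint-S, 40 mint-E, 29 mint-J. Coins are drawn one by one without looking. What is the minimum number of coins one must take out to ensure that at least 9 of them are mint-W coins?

262

In the worst case for collecting mint-W coins, every non-mint-W coin comes out first.
There are 29 + 15 + 27 + 39 + 27 + 17 + 30 + 40 + 29 = 253 non-mint-W coins altogether.
After those, each further coin must be mint-W, so 253 + 9 = 262 draws guarantee 9 mint-W coins.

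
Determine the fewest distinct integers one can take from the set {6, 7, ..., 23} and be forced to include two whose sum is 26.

Group the elements by complementary pair {x, 26−x}: {6,20}, {7,19}, {8,18}, …, giving 7 two-element pairs, the single value 13 (it cannot pair with itself since the integers are distinct), and 3 integers whose partner 26−x falls outside [6,23].
Treating each of those 11 groups as a pigeonhole, one can pick one integer per group — 11 integers — with no two summing to 26.
The 12th integer lands in an occupied pair, forcing a sum of 26.

12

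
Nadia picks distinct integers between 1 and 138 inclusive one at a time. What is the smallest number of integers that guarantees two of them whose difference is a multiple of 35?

36

Integers whose pairwise differences are multiples of 35 are exactly those sharing a remainder mod 35. By the pigeonhole principle, the 35 residue classes mod 35 are the pigeonholes.
With 35 integers one could put 1 in each residue class and have no class reach 2.
The 36th integer pushes some class to 2, so 35·1 + 1 = 36.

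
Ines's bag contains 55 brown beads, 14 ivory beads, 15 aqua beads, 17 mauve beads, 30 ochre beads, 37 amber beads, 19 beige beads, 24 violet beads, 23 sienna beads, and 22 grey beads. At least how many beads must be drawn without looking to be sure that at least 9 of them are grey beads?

243

In the worst case for collecting grey beads, every non-grey bead comes out first.
There are 55 + 14 + 15 + 17 + 30 + 37 + 19 + 24 + 23 = 234 non-grey beads altogether.
After those, each further bead must be grey, so 234 + 9 = 243 draws guarantee 9 grey beads.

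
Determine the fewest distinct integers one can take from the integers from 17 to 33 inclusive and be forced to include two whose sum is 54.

Two chosen integers sum to 54 exactly when both halves of some pair {x, 54−x} with 21 ≤ x ≤ 54−x ≤ 33 are chosen — 6 such pairs.
The remaining 5 elements (those with no distinct partner in range) can never complete a 54-sum, so the worst case takes all of them and one from each pair: 5 + 6 = 11.
The 12th integer has to be the second member of some pair, so 11 + 1 = 12.

12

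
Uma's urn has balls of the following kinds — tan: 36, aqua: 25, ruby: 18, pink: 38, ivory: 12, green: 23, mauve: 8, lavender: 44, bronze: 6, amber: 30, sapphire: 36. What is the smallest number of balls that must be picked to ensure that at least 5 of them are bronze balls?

275

In the worst case for collecting bronze balls, every non-bronze ball comes out first.
There are 36 + 25 + 18 + 38 + 12 + 23 + 8 + 44 + 30 + 36 = 270 non-bronze balls altogether.
After those, each further ball must be bronze, so 270 + 5 = 275 draws guarantee 5 bronze balls.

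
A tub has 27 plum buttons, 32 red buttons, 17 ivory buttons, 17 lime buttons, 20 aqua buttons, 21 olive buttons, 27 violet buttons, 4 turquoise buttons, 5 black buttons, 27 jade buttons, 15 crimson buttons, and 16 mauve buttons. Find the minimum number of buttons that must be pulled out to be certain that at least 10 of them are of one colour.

Put each drawn button into a box by colour. The largest draw with every box below 10 takes min(count, 9) from each colour; colours with fewer than 9 contribute all they have.
Σ min(cᵢ, 9) = 9 + 9 + 9 + 9 + 9 + 9 + 9 + 4 + 5 + 9 + 9 + 9 = 99.
Draw number 99 + 1 = 100 must push one box to 10.

100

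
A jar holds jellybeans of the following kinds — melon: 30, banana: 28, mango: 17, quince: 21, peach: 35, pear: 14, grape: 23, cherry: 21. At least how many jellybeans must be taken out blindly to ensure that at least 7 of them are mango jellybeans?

In the worst case for collecting mango jellybeans, every non-mango jellybean comes out first.
There are 30 + 28 + 21 + 35 + 14 + 23 + 21 = 172 non-mango jellybeans altogether.
After those, each further jellybean must be mango, so 172 + 7 = 179 draws guarantee 7 mango jellybeans.

179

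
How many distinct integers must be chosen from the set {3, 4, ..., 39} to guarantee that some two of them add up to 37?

Group the elements by complementary pair {x, 37−x}: {3,34}, {4,33}, {5,32}, …, giving 16 two-element pairs and 5 integers whose partner 37−x falls outside [3,39].
By the pigeonhole principle, treating each of those 21 groups as a pigeonhole, one can pick one integer per group — 21 integers — with no two summing to 37.
The 22nd integer lands in an occupied pair, forcing a sum of 37.

22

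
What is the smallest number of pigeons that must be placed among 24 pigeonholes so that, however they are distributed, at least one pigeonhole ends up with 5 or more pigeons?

With 96 pigeons one could put exactly 4 in each of the 24 pigeonholes, and no pigeonhole would reach 5.
By pigeonhole, one more pigeon must land in a pigeonhole that already has 4, giving it 5.
So 24 × 4 + 1 = 97 pigeons are required.

97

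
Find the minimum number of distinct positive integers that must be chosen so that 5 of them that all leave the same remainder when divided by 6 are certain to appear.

25

The 6 residue classes mod 6 are the pigeonholes.
With 24 integers one could put 4 in each residue class and have no class reach 5.
The 25th integer pushes some class to 5, so 6·4 + 1 = 25.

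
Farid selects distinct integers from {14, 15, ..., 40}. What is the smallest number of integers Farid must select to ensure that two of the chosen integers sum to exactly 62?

19

A set avoiding the sum 62 can contain at most one of each pair {x, 62−x}, plus the 9 elements whose complement lies outside the range or equal to its own complement.
The integers 14, …, 31 (18 of them) are such a set: any two sum to at least 14+15 = 29 and at most 30+31 = 61 < 62.
By pigeonhole, any 19th integer completes one of the 9 pairs, so 19 choices force a sum of 62.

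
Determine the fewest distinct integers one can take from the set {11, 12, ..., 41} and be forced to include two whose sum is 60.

21

Group the elements by complementary pair {x, 60−x}: {19,41}, {20,40}, {21,39}, …, giving 11 two-element pairs, the single value 30 (it cannot pair with itself since the integers are distinct), and 8 integers whose partner 60−x falls outside [11,41].
Treating each of those 20 groups as a pigeonhole, one can pick one integer per group — 20 integers — with no two summing to 60.
The 21st integer lands in an occupied pair, forcing a sum of 60.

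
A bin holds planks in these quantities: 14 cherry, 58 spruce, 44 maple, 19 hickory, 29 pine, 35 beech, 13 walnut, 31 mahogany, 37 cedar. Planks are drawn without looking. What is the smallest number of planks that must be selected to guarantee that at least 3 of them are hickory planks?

264

In the worst case for collecting hickory planks, every non-hickory plank comes out first.
There are 14 + 58 + 44 + 29 + 35 + 13 + 31 + 37 = 261 non-hickory planks altogether.
After those, each further plank must be hickory, so 261 + 3 = 264 draws guarantee 3 hickory planks.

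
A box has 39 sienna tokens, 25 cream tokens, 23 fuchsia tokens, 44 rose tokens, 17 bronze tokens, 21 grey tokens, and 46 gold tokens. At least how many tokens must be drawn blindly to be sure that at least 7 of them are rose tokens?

In the worst case for collecting rose tokens, every non-rose token comes out first.
There are 39 + 25 + 23 + 17 + 21 + 46 = 171 non-rose tokens altogether.
After those, each further token must be rose, so 171 + 7 = 178 draws guarantee 7 rose tokens.

178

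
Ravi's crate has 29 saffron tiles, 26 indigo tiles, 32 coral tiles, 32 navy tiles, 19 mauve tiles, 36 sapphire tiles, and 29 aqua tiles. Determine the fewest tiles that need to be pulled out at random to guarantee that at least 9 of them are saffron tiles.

In the worst case for collecting saffron tiles, every non-saffron tile comes out first.
There are 26 + 32 + 32 + 19 + 36 + 29 = 174 non-saffron tiles altogether.
After those, each further tile must be saffron, so 174 + 9 = 183 draws guarantee 9 saffron tiles.

183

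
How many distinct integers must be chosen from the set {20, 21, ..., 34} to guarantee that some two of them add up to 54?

A set avoiding the sum 54 can contain at most one of each pair {x, 54−x}, plus the 1 element equal to its own complement.
The integers 27, …, 34 (8 of them) are such a set: any two sum to at least 27+28 = 55 > 54.
Any 9th integer completes one of the 7 pairs, so 9 choices force a sum of 54.

9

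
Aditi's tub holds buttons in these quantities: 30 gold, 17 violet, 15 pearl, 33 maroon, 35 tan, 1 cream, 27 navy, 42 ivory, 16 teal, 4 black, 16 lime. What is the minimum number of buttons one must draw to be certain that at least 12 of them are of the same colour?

105

An adversary could hand out at most 11 buttons per colour (cream, black run out sooner): 11 + 11 + 11 + 11 + 11 + 1 + 11 + 11 + 11 + 4 + 11 = 104 buttons and still no colour has 12.
One more button lands in a colour already at 11, so 105 draws are enough and 104 are not.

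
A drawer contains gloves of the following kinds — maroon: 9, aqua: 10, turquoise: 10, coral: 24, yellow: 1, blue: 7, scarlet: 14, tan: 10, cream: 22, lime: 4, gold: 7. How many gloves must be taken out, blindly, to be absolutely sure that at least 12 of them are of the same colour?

92

An adversary could hand out at most 11 gloves per colour (8 colours run out sooner): 9 + 10 + 10 + 11 + 1 + 7 + 11 + 10 + 11 + 4 + 7 = 91 gloves and still no colour has 12.
By pigeonhole, one more glove lands in a colour already at 11, so 92 draws are enough and 91 are not.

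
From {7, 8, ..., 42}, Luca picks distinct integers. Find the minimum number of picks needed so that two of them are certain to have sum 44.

22

Two chosen integers sum to 44 exactly when both halves of some pair {x, 44−x} with 7 ≤ x ≤ 44−x ≤ 37 are chosen — 15 such pairs.
The remaining 6 elements (those with no distinct partner in range) can never complete a 44-sum, so the worst case takes all of them and one from each pair: 6 + 15 = 21.
Pigeonhole: the 22nd integer has to be the second member of some pair, so 21 + 1 = 22.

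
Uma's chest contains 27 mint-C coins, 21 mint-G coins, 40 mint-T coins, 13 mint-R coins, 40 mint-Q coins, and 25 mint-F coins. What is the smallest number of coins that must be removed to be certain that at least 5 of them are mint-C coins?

In the worst case for collecting mint-C coins, every non-mint-C coin comes out first.
There are 21 + 40 + 13 + 40 + 25 = 139 non-mint-C coins altogether.
After those, each further coin must be mint-C, so 139 + 5 = 144 draws guarantee 5 mint-C coins.

144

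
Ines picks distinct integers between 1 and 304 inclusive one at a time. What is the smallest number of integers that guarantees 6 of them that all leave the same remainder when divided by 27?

The 27 residue classes mod 27 are the pigeonholes.
With 135 integers one could put 5 in each residue class and have no class reach 6.
The 136th integer pushes some class to 6, so 27·5 + 1 = 136.

136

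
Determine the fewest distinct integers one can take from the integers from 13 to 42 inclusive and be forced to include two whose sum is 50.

Group the elements by complementary pair {x, 50−x}: {13,37}, {14,36}, {15,35}, …, giving 12 two-element pairs, the single value 25 (it cannot pair with itself since the integers are distinct), and 5 integers whose partner 50−x falls outside [13,42].
By the pigeonhole principle, treating each of those 18 groups as a pigeonhole, one can pick one integer per group — 18 integers — with no two summing to 50.
The 19th integer lands in an occupied pair, forcing a sum of 50.

19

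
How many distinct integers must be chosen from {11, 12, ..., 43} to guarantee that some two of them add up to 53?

A set avoiding the sum 53 can contain at most one of each pair {x, 53−x}, plus the 1 element whose complement lies outside the range.
The integers 27, …, 43 (17 of them) are such a set: any two sum to at least 27+28 = 55 > 53.
Any 18th integer completes one of the 16 pairs, so 18 choices force a sum of 53.

18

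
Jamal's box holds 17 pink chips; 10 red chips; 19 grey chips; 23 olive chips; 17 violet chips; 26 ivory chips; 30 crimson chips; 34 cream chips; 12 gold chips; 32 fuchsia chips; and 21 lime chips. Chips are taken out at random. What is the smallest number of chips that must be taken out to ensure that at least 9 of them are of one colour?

89

Put each drawn chip into a box by colour. The largest draw with every box below 9 takes min(count, 8) from each colour.
Σ min(cᵢ, 8) = 8 + 8 + 8 + 8 + 8 + 8 + 8 + 8 + 8 + 8 + 8 = 88.
Draw number 88 + 1 = 89 must push one box to 9.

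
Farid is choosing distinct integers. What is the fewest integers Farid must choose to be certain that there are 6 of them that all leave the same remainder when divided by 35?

176

The 35 residue classes mod 35 are the pigeonholes.
With 175 integers one could put 5 in each residue class and have no class reach 6.
The 176th integer pushes some class to 6, so 35·5 + 1 = 176.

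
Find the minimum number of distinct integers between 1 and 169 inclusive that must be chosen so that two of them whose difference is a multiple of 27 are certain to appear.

28

Integers whose pairwise differences are multiples of 27 are exactly those sharing a remainder mod 27. By the pigeonhole principle, the 27 residue classes mod 27 are the pigeonholes.
With 27 integers one could put 1 in each residue class and have no class reach 2.
The 28th integer pushes some class to 2, so 27·1 + 1 = 28.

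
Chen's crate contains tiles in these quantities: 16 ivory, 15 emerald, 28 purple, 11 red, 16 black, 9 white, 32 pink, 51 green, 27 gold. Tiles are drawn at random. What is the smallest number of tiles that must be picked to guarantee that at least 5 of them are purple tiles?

182

In the worst case for collecting purple tiles, every non-purple tile comes out first.
There are 16 + 15 + 11 + 16 + 9 + 32 + 51 + 27 = 177 non-purple tiles altogether.
After those, each further tile must be purple, so 177 + 5 = 182 draws guarantee 5 purple tiles.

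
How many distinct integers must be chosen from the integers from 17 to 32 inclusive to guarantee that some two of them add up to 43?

12

A set avoiding the sum 43 can contain at most one of each pair {x, 43−x}, plus the 6 elements whose complement lies outside the range.
The integers 22, …, 32 (11 of them) are such a set: any two sum to at least 22+23 = 45 > 43.
Any 12th integer completes one of the 5 pairs, so 12 choices force a sum of 43.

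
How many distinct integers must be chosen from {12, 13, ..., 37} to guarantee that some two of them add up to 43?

Group the elements by complementary pair {x, 43−x}: {12,31}, {13,30}, {14,29}, …, giving 10 two-element pairs and 6 integers whose partner 43−x falls outside [12,37].
By the pigeonhole principle, treating each of those 16 groups as a pigeonhole, one can pick one integer per group — 16 integers — with no two summing to 43.
The 17th integer lands in an occupied pair, forcing a sum of 43.

17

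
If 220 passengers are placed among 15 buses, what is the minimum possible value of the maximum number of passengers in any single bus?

15

Pigeonhole: the 15 buses are the holes and the 220 passengers are the pigeons.
If every bus held at most 14 passengers, the total would be at most 15 × 14 = 210, which is less than 220.
So some bus holds at least ⌈220/15⌉ = 15 passengers.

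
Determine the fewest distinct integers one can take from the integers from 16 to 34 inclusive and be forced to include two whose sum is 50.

A set avoiding the sum 50 can contain at most one of each pair {x, 50−x}, plus the 1 element equal to its own complement.
The integers 25, …, 34 (10 of them) are such a set: any two sum to at least 25+26 = 51 > 50.
Any 11th integer completes one of the 9 pairs, so 11 choices force a sum of 50.

11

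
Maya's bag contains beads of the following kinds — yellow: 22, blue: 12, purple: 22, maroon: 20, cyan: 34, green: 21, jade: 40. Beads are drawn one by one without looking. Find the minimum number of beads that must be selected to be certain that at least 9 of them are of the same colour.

An adversary could hand out at most 8 beads per colour: 8 + 8 + 8 + 8 + 8 + 8 + 8 = 56 beads and still no colour has 9.
By the pigeonhole principle, one more bead lands in a colour already at 8, so 57 draws are enough and 56 are not.

57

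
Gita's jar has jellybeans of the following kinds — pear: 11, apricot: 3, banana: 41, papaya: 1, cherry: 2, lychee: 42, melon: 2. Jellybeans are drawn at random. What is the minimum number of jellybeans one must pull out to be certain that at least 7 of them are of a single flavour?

27

An adversary could hand out at most 6 jellybeans per flavour (4 flavours run out sooner): 6 + 3 + 6 + 1 + 2 + 6 + 2 = 26 jellybeans and still no flavour has 7.
By the pigeonhole principle, one more jellybean lands in a flavour already at 6, so 27 draws are enough and 26 are not.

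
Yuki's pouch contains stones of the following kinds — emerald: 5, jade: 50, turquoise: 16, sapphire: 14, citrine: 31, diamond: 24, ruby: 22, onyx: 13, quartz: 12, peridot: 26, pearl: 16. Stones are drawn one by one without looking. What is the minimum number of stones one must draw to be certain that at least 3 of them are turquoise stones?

216

In the worst case for collecting turquoise stones, every non-turquoise stone comes out first.
There are 5 + 50 + 14 + 31 + 24 + 22 + 13 + 12 + 26 + 16 = 213 non-turquoise stones altogether.
After those, each further stone must be turquoise, so 213 + 3 = 216 draws guarantee 3 turquoise stones.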